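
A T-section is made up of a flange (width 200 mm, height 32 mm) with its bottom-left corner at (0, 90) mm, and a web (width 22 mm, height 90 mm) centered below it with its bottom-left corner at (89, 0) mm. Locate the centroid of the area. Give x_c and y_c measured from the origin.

x_c = 100.00 mm, y_c = 91.59 mm

web: A = 22 × 90 = 1980.00, centroid at (100.00, 45.00).
flange: A = 200 × 32 = 6400.00, centroid at (100.00, 106.00).
ΣA = 8380.00 mm², ΣAx_c = 838000.00 mm³, ΣAy_c = 767500.00 mm³.
x_c = 838000.00/8380.00 = 100.00 mm; y_c = 767500.00/8380.00 = 91.59 mm.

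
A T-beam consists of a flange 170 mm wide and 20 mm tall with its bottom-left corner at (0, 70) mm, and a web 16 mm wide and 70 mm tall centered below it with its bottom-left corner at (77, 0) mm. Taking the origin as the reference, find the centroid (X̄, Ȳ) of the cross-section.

web: A = 16 × 70 = 1120.00, centroid at (85.00, 35.00).
flange: A = 170 × 20 = 3400.00, centroid at (85.00, 80.00).
ΣA = 4520.00 mm², ΣAX̄ = 384200.00 mm³, ΣAȲ = 311200.00 mm³.
X̄ = 384200.00/4520.00 = 85.00 mm; Ȳ = 311200.00/4520.00 = 68.85 mm.

X̄ = 85.00 mm, Ȳ = 68.85 mm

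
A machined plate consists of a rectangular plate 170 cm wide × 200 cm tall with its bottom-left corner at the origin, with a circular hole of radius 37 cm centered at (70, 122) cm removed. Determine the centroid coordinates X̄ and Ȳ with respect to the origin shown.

Part | A | x̄ᵢ | ȳᵢ | A·x̄ᵢ | A·ȳᵢ
plate | 34000.00 | 85.00 | 100.00 | 2890000.00 | 3400000.00
hole | -4300.84 | 70.00 | 122.00 | -301058.82 | -524702.52
Σ | 29699.16 |  |  | 2588941.18 | 2875297.48
X̄ = 2588941.18 / 29699.16 = 87.17 cm
Ȳ = 2875297.48 / 29699.16 = 96.81 cm

X̄ = 87.17 cm, Ȳ = 96.81 cm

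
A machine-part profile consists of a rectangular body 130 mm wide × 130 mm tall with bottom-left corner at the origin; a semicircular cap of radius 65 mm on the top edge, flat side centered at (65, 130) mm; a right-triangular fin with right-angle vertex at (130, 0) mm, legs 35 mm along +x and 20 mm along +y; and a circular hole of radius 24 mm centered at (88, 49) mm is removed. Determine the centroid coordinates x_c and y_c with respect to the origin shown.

rectangular body: A = 130 × 130 = 16900.00, centroid at (65.00, 65.00).
semicircular top: A = ½π·65² = 6636.61, centroid at (65.00, 157.59).
triangular fin: A = ½·35·20 = 350.00, centroid at (141.67, 6.67).
hole: A = −π·24² = -1809.56, centroid at (88.00, 49.00).
ΣA = 22077.06 mm²
ΣAx_c = (16900.00)(65.00) + (6636.61)(65.00) + (350.00)(141.67) + (-1809.56)(88.00) = 1420222.23 mm³
ΣAy_c = (16900.00)(65.00) + (6636.61)(157.59) + (350.00)(6.67) + (-1809.56)(49.00) = 2058008.24 mm³
x_c = 1420222.23 / 22077.06 = 64.33 mm
y_c = 2058008.24 / 22077.06 = 93.22 mm

x_c = 64.33 mm, y_c = 93.22 mm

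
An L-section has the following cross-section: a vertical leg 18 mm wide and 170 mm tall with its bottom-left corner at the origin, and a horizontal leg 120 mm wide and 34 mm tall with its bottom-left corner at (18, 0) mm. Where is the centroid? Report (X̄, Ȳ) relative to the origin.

vertical leg: A = 18 × 170 = 3060.00, centroid at (9.00, 85.00).
horizontal leg: A = 120 × 34 = 4080.00, centroid at (78.00, 17.00).
ΣA = 7140.00 mm², ΣAX̄ = 345780.00 mm³, ΣAȲ = 329460.00 mm³.
X̄ = 345780.00/7140.00 = 48.43 mm; Ȳ = 329460.00/7140.00 = 46.14 mm.

X̄ = 48.43 mm, Ȳ = 46.14 mm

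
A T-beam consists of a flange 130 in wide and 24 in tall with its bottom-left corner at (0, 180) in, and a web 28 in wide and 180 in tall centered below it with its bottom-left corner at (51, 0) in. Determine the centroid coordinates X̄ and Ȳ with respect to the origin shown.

X̄ = 65.00 in, Ȳ = 129.00 in

web: A = 28 × 180 = 5040.00, centroid at (65.00, 90.00).
flange: A = 130 × 24 = 3120.00, centroid at (65.00, 192.00).
ΣA = 8160.00 in²
ΣAX̄ = (5040.00)(65.00) + (3120.00)(65.00) = 530400.00 in³
ΣAȲ = (5040.00)(90.00) + (3120.00)(192.00) = 1052640.00 in³
X̄ = 530400.00 / 8160.00 = 65.00 in
Ȳ = 1052640.00 / 8160.00 = 129.00 in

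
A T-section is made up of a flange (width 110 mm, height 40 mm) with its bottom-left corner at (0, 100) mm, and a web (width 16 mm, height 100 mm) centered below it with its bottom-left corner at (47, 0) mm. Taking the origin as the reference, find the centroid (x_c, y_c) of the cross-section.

web: A = 16 × 100 = 1600.00, centroid at (55.00, 50.00).
flange: A = 110 × 40 = 4400.00, centroid at (55.00, 120.00).
ΣA = 6000.00 mm²
ΣAx_c = (1600.00)(55.00) + (4400.00)(55.00) = 330000.00 mm³
ΣAy_c = (1600.00)(50.00) + (4400.00)(120.00) = 608000.00 mm³
x_c = 330000.00 / 6000.00 = 55.00 mm
y_c = 608000.00 / 6000.00 = 101.33 mm

x_c = 55.00 mm, y_c = 101.33 mm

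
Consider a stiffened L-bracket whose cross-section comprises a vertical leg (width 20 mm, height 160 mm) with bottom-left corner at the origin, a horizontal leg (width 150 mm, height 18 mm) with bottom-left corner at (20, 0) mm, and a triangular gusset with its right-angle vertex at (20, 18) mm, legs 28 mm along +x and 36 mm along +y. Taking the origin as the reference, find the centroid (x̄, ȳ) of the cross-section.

Part | A | x̄ᵢ | ȳᵢ | A·x̄ᵢ | A·ȳᵢ
vertical leg | 3200.00 | 10.00 | 80.00 | 32000.00 | 256000.00
horizontal leg | 2700.00 | 95.00 | 9.00 | 256500.00 | 24300.00
gusset | 504.00 | 29.33 | 30.00 | 14784.00 | 15120.00
Σ | 6404.00 |  |  | 303284.00 | 295420.00
x̄ = 303284.00 / 6404.00 = 47.36 mm
ȳ = 295420.00 / 6404.00 = 46.13 mm

x̄ = 47.36 mm, ȳ = 46.13 mm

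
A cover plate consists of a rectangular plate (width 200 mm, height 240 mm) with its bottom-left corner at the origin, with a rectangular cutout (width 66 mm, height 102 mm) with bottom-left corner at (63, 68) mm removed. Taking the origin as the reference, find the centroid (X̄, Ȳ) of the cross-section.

X̄ = 100.65 mm, Ȳ = 120.16 mm

plate: A = 200 × 240 = 48000.00, centroid at (100.00, 120.00).
hole: A = −(66 × 102) = -6732.00, centroid at (96.00, 119.00).
ΣA = 41268.00 mm², ΣAX̄ = 4153728.00 mm³, ΣAȲ = 4958892.00 mm³.
X̄ = 4153728.00/41268.00 = 100.65 mm; Ȳ = 4958892.00/41268.00 = 120.16 mm.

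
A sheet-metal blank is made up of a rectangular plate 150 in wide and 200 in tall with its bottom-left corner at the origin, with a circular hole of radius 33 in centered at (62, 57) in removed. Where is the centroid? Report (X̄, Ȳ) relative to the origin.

X̄ = 76.67 in, Ȳ = 105.53 in

Part | A | x̄ᵢ | ȳᵢ | A·x̄ᵢ | A·ȳᵢ
plate | 30000.00 | 75.00 | 100.00 | 2250000.00 | 3000000.00
hole | -3421.19 | 62.00 | 57.00 | -212114.05 | -195008.08
Σ | 26578.81 |  |  | 2037885.95 | 2804991.92
X̄ = 2037885.95 / 26578.81 = 76.67 in
Ȳ = 2804991.92 / 26578.81 = 105.53 in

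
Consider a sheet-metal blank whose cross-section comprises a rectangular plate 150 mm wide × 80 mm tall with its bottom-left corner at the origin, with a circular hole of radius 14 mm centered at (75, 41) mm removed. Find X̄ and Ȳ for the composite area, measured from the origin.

X̄ = 75.00 mm, Ȳ = 39.95 mm

Part | A | x̄ᵢ | ȳᵢ | A·x̄ᵢ | A·ȳᵢ
plate | 12000.00 | 75.00 | 40.00 | 900000.00 | 480000.00
hole | -615.75 | 75.00 | 41.00 | -46181.41 | -25245.84
Σ | 11384.25 |  |  | 853818.59 | 454754.16
X̄ = 853818.59 / 11384.25 = 75.00 mm
Ȳ = 454754.16 / 11384.25 = 39.95 mm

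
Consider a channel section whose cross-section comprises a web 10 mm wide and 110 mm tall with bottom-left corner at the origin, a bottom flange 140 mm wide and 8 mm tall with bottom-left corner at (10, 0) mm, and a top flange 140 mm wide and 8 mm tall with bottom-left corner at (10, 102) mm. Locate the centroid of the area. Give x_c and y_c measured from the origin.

x_c = 55.30 mm, y_c = 55.00 mm

web: A = 10 × 110 = 1100.00, centroid at (5.00, 55.00).
bottom flange: A = 140 × 8 = 1120.00, centroid at (80.00, 4.00).
top flange: A = 140 × 8 = 1120.00, centroid at (80.00, 106.00).
ΣA = 3340.00 mm², ΣAx_c = 184700.00 mm³, ΣAy_c = 183700.00 mm³.
x_c = 184700.00/3340.00 = 55.30 mm; y_c = 183700.00/3340.00 = 55.00 mm.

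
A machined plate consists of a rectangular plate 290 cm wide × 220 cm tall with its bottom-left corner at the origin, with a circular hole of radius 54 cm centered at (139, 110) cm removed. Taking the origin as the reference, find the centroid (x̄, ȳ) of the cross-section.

plate: A = 290 × 220 = 63800.00, centroid at (145.00, 110.00).
hole: A = −π·54² = -9160.88, centroid at (139.00, 110.00).
ΣA = 54639.12 cm²
ΣAx̄ = (63800.00)(145.00) + (-9160.88)(139.00) = 7977637.10 cm³
ΣAȳ = (63800.00)(110.00) + (-9160.88)(110.00) = 6010302.74 cm³
x̄ = 7977637.10 / 54639.12 = 146.01 cm
ȳ = 6010302.74 / 54639.12 = 110.00 cm

x̄ = 146.01 cm, ȳ = 110.00 cm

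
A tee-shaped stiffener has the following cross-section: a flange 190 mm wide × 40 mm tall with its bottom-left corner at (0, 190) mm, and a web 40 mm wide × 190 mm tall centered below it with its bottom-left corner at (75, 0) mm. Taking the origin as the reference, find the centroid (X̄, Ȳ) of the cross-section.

X̄ = 95.00 mm, Ȳ = 152.50 mm

Part | A | x̄ᵢ | ȳᵢ | A·x̄ᵢ | A·ȳᵢ
web | 7600.00 | 95.00 | 95.00 | 722000.00 | 722000.00
flange | 7600.00 | 95.00 | 210.00 | 722000.00 | 1596000.00
Σ | 15200.00 |  |  | 1444000.00 | 2318000.00
X̄ = 1444000.00 / 15200.00 = 95.00 mm
Ȳ = 2318000.00 / 15200.00 = 152.50 mm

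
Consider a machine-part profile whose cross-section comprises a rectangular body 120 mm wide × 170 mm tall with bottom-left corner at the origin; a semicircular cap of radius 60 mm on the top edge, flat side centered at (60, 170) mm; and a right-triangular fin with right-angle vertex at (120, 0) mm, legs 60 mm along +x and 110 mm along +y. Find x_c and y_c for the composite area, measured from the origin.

Part | A | x̄ᵢ | ȳᵢ | A·x̄ᵢ | A·ȳᵢ
rectangular body | 20400.00 | 60.00 | 85.00 | 1224000.00 | 1734000.00
semicircular top | 5654.87 | 60.00 | 195.46 | 339292.01 | 1105327.35
triangular fin | 3300.00 | 140.00 | 36.67 | 462000.00 | 121000.00
Σ | 29354.87 |  |  | 2025292.01 | 2960327.35
x_c = 2025292.01 / 29354.87 = 68.99 mm
y_c = 2960327.35 / 29354.87 = 100.85 mm

x_c = 68.99 mm, y_c = 100.85 mm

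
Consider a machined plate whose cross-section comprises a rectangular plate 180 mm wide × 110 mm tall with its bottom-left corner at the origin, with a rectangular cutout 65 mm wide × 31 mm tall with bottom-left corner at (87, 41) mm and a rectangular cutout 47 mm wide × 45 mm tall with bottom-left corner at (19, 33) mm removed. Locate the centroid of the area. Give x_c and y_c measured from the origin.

x_c = 92.62 mm, y_c = 54.74 mm

Part | A | x̄ᵢ | ȳᵢ | A·x̄ᵢ | A·ȳᵢ
plate | 19800.00 | 90.00 | 55.00 | 1782000.00 | 1089000.00
hole 1 | -2015.00 | 119.50 | 56.50 | -240792.50 | -113847.50
hole 2 | -2115.00 | 42.50 | 55.50 | -89887.50 | -117382.50
Σ | 15670.00 |  |  | 1451320.00 | 857770.00
x_c = 1451320.00 / 15670.00 = 92.62 mm
y_c = 857770.00 / 15670.00 = 54.74 mm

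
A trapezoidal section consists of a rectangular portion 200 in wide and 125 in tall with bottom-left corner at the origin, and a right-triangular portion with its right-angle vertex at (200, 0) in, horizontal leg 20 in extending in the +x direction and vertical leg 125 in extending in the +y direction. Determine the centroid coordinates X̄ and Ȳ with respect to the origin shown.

X̄ = 105.08 in, Ȳ = 61.51 in

rectangular portion: A = 200 × 125 = 25000.00, centroid at (100.00, 62.50).
triangular portion: A = ½·20·125 = 1250.00, centroid at (206.67, 41.67).
ΣA = 26250.00 in², ΣAX̄ = 2758333.33 in³, ΣAȲ = 1614583.33 in³.
X̄ = 2758333.33/26250.00 = 105.08 in; Ȳ = 1614583.33/26250.00 = 61.51 in.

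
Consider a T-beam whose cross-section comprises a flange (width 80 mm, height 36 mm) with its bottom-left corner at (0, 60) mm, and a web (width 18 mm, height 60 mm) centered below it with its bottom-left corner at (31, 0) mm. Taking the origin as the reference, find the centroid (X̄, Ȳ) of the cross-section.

X̄ = 40.00 mm, Ȳ = 64.91 mm

web: A = 18 × 60 = 1080.00, centroid at (40.00, 30.00).
flange: A = 80 × 36 = 2880.00, centroid at (40.00, 78.00).
ΣA = 3960.00 mm²
ΣAX̄ = (1080.00)(40.00) + (2880.00)(40.00) = 158400.00 mm³
ΣAȲ = (1080.00)(30.00) + (2880.00)(78.00) = 257040.00 mm³
X̄ = 158400.00 / 3960.00 = 40.00 mm
Ȳ = 257040.00 / 3960.00 = 64.91 mm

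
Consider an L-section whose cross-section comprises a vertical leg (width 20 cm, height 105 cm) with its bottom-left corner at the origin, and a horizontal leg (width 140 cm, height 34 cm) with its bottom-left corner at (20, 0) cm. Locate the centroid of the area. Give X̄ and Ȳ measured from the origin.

X̄ = 65.51 cm, Ȳ = 27.87 cm

vertical leg: A = 20 × 105 = 2100.00, centroid at (10.00, 52.50).
horizontal leg: A = 140 × 34 = 4760.00, centroid at (90.00, 17.00).
ΣA = 6860.00 cm², ΣAX̄ = 449400.00 cm³, ΣAȲ = 191170.00 cm³.
X̄ = 449400.00/6860.00 = 65.51 cm; Ȳ = 191170.00/6860.00 = 27.87 cm.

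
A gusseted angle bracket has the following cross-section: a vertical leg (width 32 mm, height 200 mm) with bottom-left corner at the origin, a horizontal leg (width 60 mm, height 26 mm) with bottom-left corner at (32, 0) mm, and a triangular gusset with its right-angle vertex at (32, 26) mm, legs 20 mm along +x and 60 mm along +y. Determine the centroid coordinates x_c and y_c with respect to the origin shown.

vertical leg: A = 32 × 200 = 6400.00, centroid at (16.00, 100.00).
horizontal leg: A = 60 × 26 = 1560.00, centroid at (62.00, 13.00).
gusset: A = ½·20·60 = 600.00, centroid at (38.67, 46.00).
ΣA = 8560.00 mm²
ΣAx_c = (6400.00)(16.00) + (1560.00)(62.00) + (600.00)(38.67) = 222320.00 mm³
ΣAy_c = (6400.00)(100.00) + (1560.00)(13.00) + (600.00)(46.00) = 687880.00 mm³
x_c = 222320.00 / 8560.00 = 25.97 mm
y_c = 687880.00 / 8560.00 = 80.36 mm

x_c = 25.97 mm, y_c = 80.36 mm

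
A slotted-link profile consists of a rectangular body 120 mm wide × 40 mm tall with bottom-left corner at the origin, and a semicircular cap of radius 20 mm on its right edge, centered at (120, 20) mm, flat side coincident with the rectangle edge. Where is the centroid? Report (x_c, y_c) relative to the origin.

rectangular body: A = 120 × 40 = 4800.00, centroid at (60.00, 20.00).
semicircular end: A = ½π·20² = 628.32, centroid at (128.49, 20.00).
ΣA = 5428.32 mm², ΣAx_c = 368731.56 mm³, ΣAy_c = 108566.37 mm³.
x_c = 368731.56/5428.32 = 67.93 mm; y_c = 108566.37/5428.32 = 20.00 mm.

x_c = 67.93 mm, y_c = 20.00 mm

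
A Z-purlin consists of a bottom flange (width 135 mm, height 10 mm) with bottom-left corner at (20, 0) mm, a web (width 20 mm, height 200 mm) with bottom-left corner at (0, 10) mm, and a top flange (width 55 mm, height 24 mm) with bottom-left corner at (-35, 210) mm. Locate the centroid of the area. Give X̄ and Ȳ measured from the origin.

bottom flange: A = 135 × 10 = 1350.00, centroid at (87.50, 5.00).
web: A = 20 × 200 = 4000.00, centroid at (10.00, 110.00).
top flange: A = 55 × 24 = 1320.00, centroid at (-7.50, 222.00).
ΣA = 6670.00 mm²
ΣAX̄ = (1350.00)(87.50) + (4000.00)(10.00) + (1320.00)(-7.50) = 148225.00 mm³
ΣAȲ = (1350.00)(5.00) + (4000.00)(110.00) + (1320.00)(222.00) = 739790.00 mm³
X̄ = 148225.00 / 6670.00 = 22.22 mm
Ȳ = 739790.00 / 6670.00 = 110.91 mm

X̄ = 22.22 mm, Ȳ = 110.91 mm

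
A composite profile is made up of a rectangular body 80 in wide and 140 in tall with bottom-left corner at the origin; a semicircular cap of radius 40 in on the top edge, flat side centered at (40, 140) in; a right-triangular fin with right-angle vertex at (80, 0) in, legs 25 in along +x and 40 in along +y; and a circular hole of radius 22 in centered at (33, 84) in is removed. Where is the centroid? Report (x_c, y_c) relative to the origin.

rectangular body: A = 80 × 140 = 11200.00, centroid at (40.00, 70.00).
semicircular top: A = ½π·40² = 2513.27, centroid at (40.00, 156.98).
triangular fin: A = ½·25·40 = 500.00, centroid at (88.33, 13.33).
hole: A = −π·22² = -1520.53, centroid at (33.00, 84.00).
ΣA = 12692.74 in²
ΣAx_c = (11200.00)(40.00) + (2513.27)(40.00) + (500.00)(88.33) + (-1520.53)(33.00) = 542520.11 in³
ΣAy_c = (11200.00)(70.00) + (2513.27)(156.98) + (500.00)(13.33) + (-1520.53)(84.00) = 1057467.12 in³
x_c = 542520.11 / 12692.74 = 42.74 in
y_c = 1057467.12 / 12692.74 = 83.31 in

x_c = 42.74 in, y_c = 83.31 in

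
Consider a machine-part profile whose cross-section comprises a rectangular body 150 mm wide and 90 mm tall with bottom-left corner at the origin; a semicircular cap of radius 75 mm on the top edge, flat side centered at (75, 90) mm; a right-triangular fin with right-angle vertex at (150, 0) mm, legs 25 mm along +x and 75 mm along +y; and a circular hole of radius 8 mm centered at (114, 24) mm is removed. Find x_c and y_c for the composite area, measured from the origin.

x_c = 78.05 mm, y_c = 73.79 mm

rectangular body: A = 150 × 90 = 13500.00, centroid at (75.00, 45.00).
semicircular top: A = ½π·75² = 8835.73, centroid at (75.00, 121.83).
triangular fin: A = ½·25·75 = 937.50, centroid at (158.33, 25.00).
hole: A = −π·8² = -201.06, centroid at (114.00, 24.00).
ΣA = 23072.17 mm²
ΣAx_c = (13500.00)(75.00) + (8835.73)(75.00) + (937.50)(158.33) + (-201.06)(114.00) = 1800696.14 mm³
ΣAy_c = (13500.00)(45.00) + (8835.73)(121.83) + (937.50)(25.00) + (-201.06)(24.00) = 1702577.65 mm³
x_c = 1800696.14 / 23072.17 = 78.05 mm
y_c = 1702577.65 / 23072.17 = 73.79 mm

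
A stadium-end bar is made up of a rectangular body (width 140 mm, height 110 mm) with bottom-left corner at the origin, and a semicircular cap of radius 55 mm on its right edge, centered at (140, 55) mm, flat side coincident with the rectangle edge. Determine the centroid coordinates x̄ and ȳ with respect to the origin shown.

x̄ = 92.01 mm, ȳ = 55.00 mm

rectangular body: A = 140 × 110 = 15400.00, centroid at (70.00, 55.00).
semicircular end: A = ½π·55² = 4751.66, centroid at (163.34, 55.00).
ΣA = 20151.66 mm²
ΣAx̄ = (15400.00)(70.00) + (4751.66)(163.34) = 1854148.91 mm³
ΣAȳ = (15400.00)(55.00) + (4751.66)(55.00) = 1108341.24 mm³
x̄ = 1854148.91 / 20151.66 = 92.01 mm
ȳ = 1108341.24 / 20151.66 = 55.00 mm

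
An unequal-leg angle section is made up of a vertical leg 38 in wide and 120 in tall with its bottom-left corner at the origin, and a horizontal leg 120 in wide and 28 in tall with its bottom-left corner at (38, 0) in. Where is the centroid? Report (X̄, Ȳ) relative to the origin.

X̄ = 52.52 in, Ȳ = 40.48 in

vertical leg: A = 38 × 120 = 4560.00, centroid at (19.00, 60.00).
horizontal leg: A = 120 × 28 = 3360.00, centroid at (98.00, 14.00).
ΣA = 7920.00 in²
ΣAX̄ = (4560.00)(19.00) + (3360.00)(98.00) = 415920.00 in³
ΣAȲ = (4560.00)(60.00) + (3360.00)(14.00) = 320640.00 in³
X̄ = 415920.00 / 7920.00 = 52.52 in
Ȳ = 320640.00 / 7920.00 = 40.48 in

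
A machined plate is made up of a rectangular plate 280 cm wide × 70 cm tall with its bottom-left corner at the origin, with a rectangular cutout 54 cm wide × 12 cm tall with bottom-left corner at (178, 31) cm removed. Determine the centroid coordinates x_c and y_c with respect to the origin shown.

plate: A = 280 × 70 = 19600.00, centroid at (140.00, 35.00).
hole: A = −(54 × 12) = -648.00, centroid at (205.00, 37.00).
ΣA = 18952.00 cm²
ΣAx_c = (19600.00)(140.00) + (-648.00)(205.00) = 2611160.00 cm³
ΣAy_c = (19600.00)(35.00) + (-648.00)(37.00) = 662024.00 cm³
x_c = 2611160.00 / 18952.00 = 137.78 cm
y_c = 662024.00 / 18952.00 = 34.93 cm

x_c = 137.78 cm, y_c = 34.93 cm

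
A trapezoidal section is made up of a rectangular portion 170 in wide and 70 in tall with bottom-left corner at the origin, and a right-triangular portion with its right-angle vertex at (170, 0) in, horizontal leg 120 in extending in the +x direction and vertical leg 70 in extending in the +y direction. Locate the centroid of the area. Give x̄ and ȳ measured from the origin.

rectangular portion: A = 170 × 70 = 11900.00, centroid at (85.00, 35.00).
triangular portion: A = ½·120·70 = 4200.00, centroid at (210.00, 23.33).
ΣA = 16100.00 in², ΣAx̄ = 1893500.00 in³, ΣAȳ = 514500.00 in³.
x̄ = 1893500.00/16100.00 = 117.61 in; ȳ = 514500.00/16100.00 = 31.96 in.

x̄ = 117.61 in, ȳ = 31.96 in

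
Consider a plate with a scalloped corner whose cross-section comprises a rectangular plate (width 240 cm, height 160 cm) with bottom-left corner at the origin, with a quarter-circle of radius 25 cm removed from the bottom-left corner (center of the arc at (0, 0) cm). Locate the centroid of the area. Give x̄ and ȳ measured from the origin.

plate: A = 240 × 160 = 38400.00, centroid at (120.00, 80.00).
removed quarter-circle: A = −¼π·25² = -490.87, centroid at (10.61, 10.61).
ΣA = 37909.13 cm², ΣAx̄ = 4602791.67 cm³, ΣAȳ = 3066791.67 cm³.
x̄ = 4602791.67/37909.13 = 121.42 cm; ȳ = 3066791.67/37909.13 = 80.90 cm.

x̄ = 121.42 cm, ȳ = 80.90 cm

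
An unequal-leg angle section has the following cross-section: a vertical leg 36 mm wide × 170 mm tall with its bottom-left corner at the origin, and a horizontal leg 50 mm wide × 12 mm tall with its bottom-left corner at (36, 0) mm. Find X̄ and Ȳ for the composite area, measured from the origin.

X̄ = 21.84 mm, Ȳ = 77.95 mm

vertical leg: A = 36 × 170 = 6120.00, centroid at (18.00, 85.00).
horizontal leg: A = 50 × 12 = 600.00, centroid at (61.00, 6.00).
ΣA = 6720.00 mm²
ΣAX̄ = (6120.00)(18.00) + (600.00)(61.00) = 146760.00 mm³
ΣAȲ = (6120.00)(85.00) + (600.00)(6.00) = 523800.00 mm³
X̄ = 146760.00 / 6720.00 = 21.84 mm
Ȳ = 523800.00 / 6720.00 = 77.95 mm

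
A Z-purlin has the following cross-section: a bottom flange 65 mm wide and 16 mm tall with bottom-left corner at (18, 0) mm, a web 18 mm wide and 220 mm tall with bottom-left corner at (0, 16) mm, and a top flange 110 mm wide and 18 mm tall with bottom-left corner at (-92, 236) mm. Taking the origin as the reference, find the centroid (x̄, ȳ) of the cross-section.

x̄ = 2.13 mm, ȳ = 142.17 mm

Part | A | x̄ᵢ | ȳᵢ | A·x̄ᵢ | A·ȳᵢ
bottom flange | 1040.00 | 50.50 | 8.00 | 52520.00 | 8320.00
web | 3960.00 | 9.00 | 126.00 | 35640.00 | 498960.00
top flange | 1980.00 | -37.00 | 245.00 | -73260.00 | 485100.00
Σ | 6980.00 |  |  | 14900.00 | 992380.00
x̄ = 14900.00 / 6980.00 = 2.13 mm
ȳ = 992380.00 / 6980.00 = 142.17 mm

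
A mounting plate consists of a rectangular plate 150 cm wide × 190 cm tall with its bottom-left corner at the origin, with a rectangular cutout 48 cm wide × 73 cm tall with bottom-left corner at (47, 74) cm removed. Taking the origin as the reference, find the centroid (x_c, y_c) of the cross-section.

plate: A = 150 × 190 = 28500.00, centroid at (75.00, 95.00).
hole: A = −(48 × 73) = -3504.00, centroid at (71.00, 110.50).
ΣA = 24996.00 cm², ΣAx_c = 1888716.00 cm³, ΣAy_c = 2320308.00 cm³.
x_c = 1888716.00/24996.00 = 75.56 cm; y_c = 2320308.00/24996.00 = 92.83 cm.

x_c = 75.56 cm, y_c = 92.83 cm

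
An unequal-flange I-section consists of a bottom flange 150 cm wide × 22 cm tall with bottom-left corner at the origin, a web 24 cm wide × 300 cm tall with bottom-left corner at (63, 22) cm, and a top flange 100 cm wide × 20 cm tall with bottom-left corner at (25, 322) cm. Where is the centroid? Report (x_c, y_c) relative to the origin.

Part | A | x̄ᵢ | ȳᵢ | A·x̄ᵢ | A·ȳᵢ
bottom flange | 3300.00 | 75.00 | 11.00 | 247500.00 | 36300.00
web | 7200.00 | 75.00 | 172.00 | 540000.00 | 1238400.00
top flange | 2000.00 | 75.00 | 332.00 | 150000.00 | 664000.00
Σ | 12500.00 |  |  | 937500.00 | 1938700.00
x_c = 937500.00 / 12500.00 = 75.00 cm
y_c = 1938700.00 / 12500.00 = 155.10 cm

x_c = 75.00 cm, y_c = 155.10 cm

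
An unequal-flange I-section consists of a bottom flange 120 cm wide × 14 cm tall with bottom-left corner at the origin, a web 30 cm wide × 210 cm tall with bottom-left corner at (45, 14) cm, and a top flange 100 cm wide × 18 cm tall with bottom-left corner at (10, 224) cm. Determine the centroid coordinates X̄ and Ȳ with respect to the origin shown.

Part | A | x̄ᵢ | ȳᵢ | A·x̄ᵢ | A·ȳᵢ
bottom flange | 1680.00 | 60.00 | 7.00 | 100800.00 | 11760.00
web | 6300.00 | 60.00 | 119.00 | 378000.00 | 749700.00
top flange | 1800.00 | 60.00 | 233.00 | 108000.00 | 419400.00
Σ | 9780.00 |  |  | 586800.00 | 1180860.00
X̄ = 586800.00 / 9780.00 = 60.00 cm
Ȳ = 1180860.00 / 9780.00 = 120.74 cm

X̄ = 60.00 cm, Ȳ = 120.74 cm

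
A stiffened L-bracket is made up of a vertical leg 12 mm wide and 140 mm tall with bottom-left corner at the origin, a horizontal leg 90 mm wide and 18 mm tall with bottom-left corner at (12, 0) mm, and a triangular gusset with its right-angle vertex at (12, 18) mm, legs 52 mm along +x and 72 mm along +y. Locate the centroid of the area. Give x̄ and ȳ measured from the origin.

x̄ = 30.42 mm, ȳ = 40.76 mm

vertical leg: A = 12 × 140 = 1680.00, centroid at (6.00, 70.00).
horizontal leg: A = 90 × 18 = 1620.00, centroid at (57.00, 9.00).
gusset: A = ½·52·72 = 1872.00, centroid at (29.33, 42.00).
ΣA = 5172.00 mm²
ΣAx̄ = (1680.00)(6.00) + (1620.00)(57.00) + (1872.00)(29.33) = 157332.00 mm³
ΣAȳ = (1680.00)(70.00) + (1620.00)(9.00) + (1872.00)(42.00) = 210804.00 mm³
x̄ = 157332.00 / 5172.00 = 30.42 mm
ȳ = 210804.00 / 5172.00 = 40.76 mm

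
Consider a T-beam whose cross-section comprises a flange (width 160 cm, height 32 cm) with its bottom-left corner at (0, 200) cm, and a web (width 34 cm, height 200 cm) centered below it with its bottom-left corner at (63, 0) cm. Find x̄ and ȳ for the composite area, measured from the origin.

x̄ = 80.00 cm, ȳ = 149.83 cm

web: A = 34 × 200 = 6800.00, centroid at (80.00, 100.00).
flange: A = 160 × 32 = 5120.00, centroid at (80.00, 216.00).
ΣA = 11920.00 cm²
ΣAx̄ = (6800.00)(80.00) + (5120.00)(80.00) = 953600.00 cm³
ΣAȳ = (6800.00)(100.00) + (5120.00)(216.00) = 1785920.00 cm³
x̄ = 953600.00 / 11920.00 = 80.00 cm
ȳ = 1785920.00 / 11920.00 = 149.83 cm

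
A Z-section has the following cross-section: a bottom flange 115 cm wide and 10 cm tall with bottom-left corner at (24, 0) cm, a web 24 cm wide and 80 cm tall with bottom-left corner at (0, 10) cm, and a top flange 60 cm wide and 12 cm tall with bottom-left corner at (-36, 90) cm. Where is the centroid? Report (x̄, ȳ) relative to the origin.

x̄ = 29.67 cm, ȳ = 45.08 cm

bottom flange: A = 115 × 10 = 1150.00, centroid at (81.50, 5.00).
web: A = 24 × 80 = 1920.00, centroid at (12.00, 50.00).
top flange: A = 60 × 12 = 720.00, centroid at (-6.00, 96.00).
ΣA = 3790.00 cm²
ΣAx̄ = (1150.00)(81.50) + (1920.00)(12.00) + (720.00)(-6.00) = 112445.00 cm³
ΣAȳ = (1150.00)(5.00) + (1920.00)(50.00) + (720.00)(96.00) = 170870.00 cm³
x̄ = 112445.00 / 3790.00 = 29.67 cm
ȳ = 170870.00 / 3790.00 = 45.08 cm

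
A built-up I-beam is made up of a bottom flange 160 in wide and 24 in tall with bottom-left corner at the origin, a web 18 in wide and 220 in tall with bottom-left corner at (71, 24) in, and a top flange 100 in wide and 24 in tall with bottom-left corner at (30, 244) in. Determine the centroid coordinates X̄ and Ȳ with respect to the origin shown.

bottom flange: A = 160 × 24 = 3840.00, centroid at (80.00, 12.00).
web: A = 18 × 220 = 3960.00, centroid at (80.00, 134.00).
top flange: A = 100 × 24 = 2400.00, centroid at (80.00, 256.00).
ΣA = 10200.00 in²
ΣAX̄ = (3840.00)(80.00) + (3960.00)(80.00) + (2400.00)(80.00) = 816000.00 in³
ΣAȲ = (3840.00)(12.00) + (3960.00)(134.00) + (2400.00)(256.00) = 1191120.00 in³
X̄ = 816000.00 / 10200.00 = 80.00 in
Ȳ = 1191120.00 / 10200.00 = 116.78 in

X̄ = 80.00 in, Ȳ = 116.78 in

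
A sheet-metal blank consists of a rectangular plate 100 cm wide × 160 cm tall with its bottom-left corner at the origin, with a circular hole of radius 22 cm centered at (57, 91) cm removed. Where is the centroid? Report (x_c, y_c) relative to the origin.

x_c = 49.26 cm, y_c = 78.84 cm

plate: A = 100 × 160 = 16000.00, centroid at (50.00, 80.00).
hole: A = −π·22² = -1520.53, centroid at (57.00, 91.00).
ΣA = 14479.47 cm², ΣAx_c = 713329.74 cm³, ΣAy_c = 1141631.69 cm³.
x_c = 713329.74/14479.47 = 49.26 cm; y_c = 1141631.69/14479.47 = 78.84 cm.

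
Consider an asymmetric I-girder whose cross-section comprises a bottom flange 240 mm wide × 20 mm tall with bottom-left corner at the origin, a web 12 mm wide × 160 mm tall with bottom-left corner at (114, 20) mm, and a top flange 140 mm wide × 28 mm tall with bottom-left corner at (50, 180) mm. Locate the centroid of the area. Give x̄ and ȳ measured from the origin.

bottom flange: A = 240 × 20 = 4800.00, centroid at (120.00, 10.00).
web: A = 12 × 160 = 1920.00, centroid at (120.00, 100.00).
top flange: A = 140 × 28 = 3920.00, centroid at (120.00, 194.00).
ΣA = 10640.00 mm², ΣAx̄ = 1276800.00 mm³, ΣAȳ = 1000480.00 mm³.
x̄ = 1276800.00/10640.00 = 120.00 mm; ȳ = 1000480.00/10640.00 = 94.03 mm.

x̄ = 120.00 mm, ȳ = 94.03 mm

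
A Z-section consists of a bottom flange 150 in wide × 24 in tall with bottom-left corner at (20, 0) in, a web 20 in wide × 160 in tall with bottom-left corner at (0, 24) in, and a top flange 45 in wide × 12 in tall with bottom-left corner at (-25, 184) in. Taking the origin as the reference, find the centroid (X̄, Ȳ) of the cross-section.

X̄ = 50.77 in, Ȳ = 65.20 in

bottom flange: A = 150 × 24 = 3600.00, centroid at (95.00, 12.00).
web: A = 20 × 160 = 3200.00, centroid at (10.00, 104.00).
top flange: A = 45 × 12 = 540.00, centroid at (-2.50, 190.00).
ΣA = 7340.00 in²
ΣAX̄ = (3600.00)(95.00) + (3200.00)(10.00) + (540.00)(-2.50) = 372650.00 in³
ΣAȲ = (3600.00)(12.00) + (3200.00)(104.00) + (540.00)(190.00) = 478600.00 in³
X̄ = 372650.00 / 7340.00 = 50.77 in
Ȳ = 478600.00 / 7340.00 = 65.20 in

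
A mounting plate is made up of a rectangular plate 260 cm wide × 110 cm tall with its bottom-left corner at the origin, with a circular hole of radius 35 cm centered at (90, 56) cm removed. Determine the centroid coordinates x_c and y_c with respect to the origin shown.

x_c = 136.22 cm, y_c = 54.84 cm

plate: A = 260 × 110 = 28600.00, centroid at (130.00, 55.00).
hole: A = −π·35² = -3848.45, centroid at (90.00, 56.00).
ΣA = 24751.55 cm², ΣAx_c = 3371639.41 cm³, ΣAy_c = 1357486.74 cm³.
x_c = 3371639.41/24751.55 = 136.22 cm; y_c = 1357486.74/24751.55 = 54.84 cm.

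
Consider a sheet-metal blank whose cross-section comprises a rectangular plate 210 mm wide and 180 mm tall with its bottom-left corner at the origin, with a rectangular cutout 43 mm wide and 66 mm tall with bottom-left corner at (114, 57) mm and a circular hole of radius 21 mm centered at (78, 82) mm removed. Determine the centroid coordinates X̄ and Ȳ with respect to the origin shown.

X̄ = 103.54 mm, Ȳ = 90.33 mm

plate: A = 210 × 180 = 37800.00, centroid at (105.00, 90.00).
hole 1: A = −(43 × 66) = -2838.00, centroid at (135.50, 90.00).
hole 2: A = −π·21² = -1385.44, centroid at (78.00, 82.00).
ΣA = 33576.56 mm², ΣAX̄ = 3476386.50 mm³, ΣAȲ = 3032973.73 mm³.
X̄ = 3476386.50/33576.56 = 103.54 mm; Ȳ = 3032973.73/33576.56 = 90.33 mm.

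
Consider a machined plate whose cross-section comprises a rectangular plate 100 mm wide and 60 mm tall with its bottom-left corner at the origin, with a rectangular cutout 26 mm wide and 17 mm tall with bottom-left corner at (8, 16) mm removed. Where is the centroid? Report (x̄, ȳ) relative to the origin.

plate: A = 100 × 60 = 6000.00, centroid at (50.00, 30.00).
hole: A = −(26 × 17) = -442.00, centroid at (21.00, 24.50).
ΣA = 5558.00 mm²
ΣAx̄ = (6000.00)(50.00) + (-442.00)(21.00) = 290718.00 mm³
ΣAȳ = (6000.00)(30.00) + (-442.00)(24.50) = 169171.00 mm³
x̄ = 290718.00 / 5558.00 = 52.31 mm
ȳ = 169171.00 / 5558.00 = 30.44 mm

x̄ = 52.31 mm, ȳ = 30.44 mm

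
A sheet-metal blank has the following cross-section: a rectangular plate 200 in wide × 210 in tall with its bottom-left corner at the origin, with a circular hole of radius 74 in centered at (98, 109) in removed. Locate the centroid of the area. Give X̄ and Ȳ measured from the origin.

X̄ = 101.39 in, Ȳ = 102.22 in

plate: A = 200 × 210 = 42000.00, centroid at (100.00, 105.00).
hole: A = −π·74² = -17203.36, centroid at (98.00, 109.00).
ΣA = 24796.64 in², ΣAX̄ = 2514070.59 in³, ΣAȲ = 2534833.61 in³.
X̄ = 2514070.59/24796.64 = 101.39 in; Ȳ = 2534833.61/24796.64 = 102.22 in.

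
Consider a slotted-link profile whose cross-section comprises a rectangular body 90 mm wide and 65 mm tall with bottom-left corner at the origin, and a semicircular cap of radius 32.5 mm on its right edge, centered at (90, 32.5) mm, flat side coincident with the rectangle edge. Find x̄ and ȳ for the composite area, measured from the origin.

x̄ = 57.99 mm, ȳ = 32.50 mm

Part | A | x̄ᵢ | ȳᵢ | A·x̄ᵢ | A·ȳᵢ
rectangular body | 5850.00 | 45.00 | 32.50 | 263250.00 | 190125.00
semicircular end | 1659.15 | 103.79 | 32.50 | 172209.24 | 53922.49
Σ | 7509.15 |  |  | 435459.24 | 244047.49
x̄ = 435459.24 / 7509.15 = 57.99 mm
ȳ = 244047.49 / 7509.15 = 32.50 mm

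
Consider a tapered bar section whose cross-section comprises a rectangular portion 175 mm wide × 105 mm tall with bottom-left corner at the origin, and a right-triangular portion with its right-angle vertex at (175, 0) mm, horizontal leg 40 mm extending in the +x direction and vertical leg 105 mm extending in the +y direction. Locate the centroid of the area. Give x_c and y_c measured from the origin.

rectangular portion: A = 175 × 105 = 18375.00, centroid at (87.50, 52.50).
triangular portion: A = ½·40·105 = 2100.00, centroid at (188.33, 35.00).
ΣA = 20475.00 mm²
ΣAx_c = (18375.00)(87.50) + (2100.00)(188.33) = 2003312.50 mm³
ΣAy_c = (18375.00)(52.50) + (2100.00)(35.00) = 1038187.50 mm³
x_c = 2003312.50 / 20475.00 = 97.84 mm
y_c = 1038187.50 / 20475.00 = 50.71 mm

x_c = 97.84 mm, y_c = 50.71 mm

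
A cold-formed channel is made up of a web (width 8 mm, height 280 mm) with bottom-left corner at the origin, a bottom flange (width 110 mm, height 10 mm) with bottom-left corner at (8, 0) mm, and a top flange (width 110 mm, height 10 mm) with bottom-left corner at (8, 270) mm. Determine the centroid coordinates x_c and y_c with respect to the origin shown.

web: A = 8 × 280 = 2240.00, centroid at (4.00, 140.00).
bottom flange: A = 110 × 10 = 1100.00, centroid at (63.00, 5.00).
top flange: A = 110 × 10 = 1100.00, centroid at (63.00, 275.00).
ΣA = 4440.00 mm²
ΣAx_c = (2240.00)(4.00) + (1100.00)(63.00) + (1100.00)(63.00) = 147560.00 mm³
ΣAy_c = (2240.00)(140.00) + (1100.00)(5.00) + (1100.00)(275.00) = 621600.00 mm³
x_c = 147560.00 / 4440.00 = 33.23 mm
y_c = 621600.00 / 4440.00 = 140.00 mm

x_c = 33.23 mm, y_c = 140.00 mm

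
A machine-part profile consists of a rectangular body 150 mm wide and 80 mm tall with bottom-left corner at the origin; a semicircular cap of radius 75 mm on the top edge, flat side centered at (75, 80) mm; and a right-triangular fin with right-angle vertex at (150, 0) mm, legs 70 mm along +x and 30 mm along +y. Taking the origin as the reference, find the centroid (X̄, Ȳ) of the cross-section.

X̄ = 79.72 mm, Ȳ = 67.56 mm

rectangular body: A = 150 × 80 = 12000.00, centroid at (75.00, 40.00).
semicircular top: A = ½π·75² = 8835.73, centroid at (75.00, 111.83).
triangular fin: A = ½·70·30 = 1050.00, centroid at (173.33, 10.00).
ΣA = 21885.73 mm²
ΣAX̄ = (12000.00)(75.00) + (8835.73)(75.00) + (1050.00)(173.33) = 1744679.70 mm³
ΣAȲ = (12000.00)(40.00) + (8835.73)(111.83) + (1050.00)(10.00) = 1478608.35 mm³
X̄ = 1744679.70 / 21885.73 = 79.72 mm
Ȳ = 1478608.35 / 21885.73 = 67.56 mm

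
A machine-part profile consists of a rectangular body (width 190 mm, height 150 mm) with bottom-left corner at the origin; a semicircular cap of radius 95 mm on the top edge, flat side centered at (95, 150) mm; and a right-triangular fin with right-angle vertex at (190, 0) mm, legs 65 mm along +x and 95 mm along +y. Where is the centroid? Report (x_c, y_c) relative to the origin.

rectangular body: A = 190 × 150 = 28500.00, centroid at (95.00, 75.00).
semicircular top: A = ½π·95² = 14176.44, centroid at (95.00, 190.32).
triangular fin: A = ½·65·95 = 3087.50, centroid at (211.67, 31.67).
ΣA = 45763.94 mm²
ΣAx_c = (28500.00)(95.00) + (14176.44)(95.00) + (3087.50)(211.67) = 4707782.33 mm³
ΣAy_c = (28500.00)(75.00) + (14176.44)(190.32) + (3087.50)(31.67) = 4933319.69 mm³
x_c = 4707782.33 / 45763.94 = 102.87 mm
y_c = 4933319.69 / 45763.94 = 107.80 mm

x_c = 102.87 mm, y_c = 107.80 mm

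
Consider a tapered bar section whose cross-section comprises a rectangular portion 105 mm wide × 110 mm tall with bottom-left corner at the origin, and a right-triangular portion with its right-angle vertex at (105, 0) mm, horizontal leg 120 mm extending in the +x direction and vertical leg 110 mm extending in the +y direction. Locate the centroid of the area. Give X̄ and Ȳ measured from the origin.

rectangular portion: A = 105 × 110 = 11550.00, centroid at (52.50, 55.00).
triangular portion: A = ½·120·110 = 6600.00, centroid at (145.00, 36.67).
ΣA = 18150.00 mm²
ΣAX̄ = (11550.00)(52.50) + (6600.00)(145.00) = 1563375.00 mm³
ΣAȲ = (11550.00)(55.00) + (6600.00)(36.67) = 877250.00 mm³
X̄ = 1563375.00 / 18150.00 = 86.14 mm
Ȳ = 877250.00 / 18150.00 = 48.33 mm

X̄ = 86.14 mm, Ȳ = 48.33 mm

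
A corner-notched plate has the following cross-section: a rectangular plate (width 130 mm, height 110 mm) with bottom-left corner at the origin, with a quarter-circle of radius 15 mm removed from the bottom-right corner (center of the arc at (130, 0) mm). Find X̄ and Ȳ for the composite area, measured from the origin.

Part | A | x̄ᵢ | ȳᵢ | A·x̄ᵢ | A·ȳᵢ
plate | 14300.00 | 65.00 | 55.00 | 929500.00 | 786500.00
removed quarter-circle | -176.71 | 123.63 | 6.37 | -21847.90 | -1125.00
Σ | 14123.29 |  |  | 907652.10 | 785375.00
X̄ = 907652.10 / 14123.29 = 64.27 mm
Ȳ = 785375.00 / 14123.29 = 55.61 mm

X̄ = 64.27 mm, Ȳ = 55.61 mm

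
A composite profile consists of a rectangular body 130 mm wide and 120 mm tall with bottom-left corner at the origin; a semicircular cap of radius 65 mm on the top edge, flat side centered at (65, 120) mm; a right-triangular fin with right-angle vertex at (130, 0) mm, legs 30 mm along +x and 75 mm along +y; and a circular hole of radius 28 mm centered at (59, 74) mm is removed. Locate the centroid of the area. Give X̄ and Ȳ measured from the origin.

X̄ = 69.74 mm, Ȳ = 84.28 mm

rectangular body: A = 130 × 120 = 15600.00, centroid at (65.00, 60.00).
semicircular top: A = ½π·65² = 6636.61, centroid at (65.00, 147.59).
triangular fin: A = ½·30·75 = 1125.00, centroid at (140.00, 25.00).
hole: A = −π·28² = -2463.01, centroid at (59.00, 74.00).
ΣA = 20898.61 mm²
ΣAX̄ = (15600.00)(65.00) + (6636.61)(65.00) + (1125.00)(140.00) + (-2463.01)(59.00) = 1457562.43 mm³
ΣAȲ = (15600.00)(60.00) + (6636.61)(147.59) + (1125.00)(25.00) + (-2463.01)(74.00) = 1761339.43 mm³
X̄ = 1457562.43 / 20898.61 = 69.74 mm
Ȳ = 1761339.43 / 20898.61 = 84.28 mm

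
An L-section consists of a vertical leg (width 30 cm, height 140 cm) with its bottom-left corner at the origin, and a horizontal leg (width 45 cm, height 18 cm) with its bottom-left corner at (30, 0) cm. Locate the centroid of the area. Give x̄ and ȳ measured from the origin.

vertical leg: A = 30 × 140 = 4200.00, centroid at (15.00, 70.00).
horizontal leg: A = 45 × 18 = 810.00, centroid at (52.50, 9.00).
ΣA = 5010.00 cm², ΣAx̄ = 105525.00 cm³, ΣAȳ = 301290.00 cm³.
x̄ = 105525.00/5010.00 = 21.06 cm; ȳ = 301290.00/5010.00 = 60.14 cm.

x̄ = 21.06 cm, ȳ = 60.14 cm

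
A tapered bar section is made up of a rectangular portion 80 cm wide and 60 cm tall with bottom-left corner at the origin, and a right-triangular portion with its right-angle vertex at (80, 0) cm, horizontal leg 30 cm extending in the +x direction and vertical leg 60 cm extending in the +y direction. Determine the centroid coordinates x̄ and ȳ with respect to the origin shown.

rectangular portion: A = 80 × 60 = 4800.00, centroid at (40.00, 30.00).
triangular portion: A = ½·30·60 = 900.00, centroid at (90.00, 20.00).
ΣA = 5700.00 cm²
ΣAx̄ = (4800.00)(40.00) + (900.00)(90.00) = 273000.00 cm³
ΣAȳ = (4800.00)(30.00) + (900.00)(20.00) = 162000.00 cm³
x̄ = 273000.00 / 5700.00 = 47.89 cm
ȳ = 162000.00 / 5700.00 = 28.42 cm

x̄ = 47.89 cm, ȳ = 28.42 cm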